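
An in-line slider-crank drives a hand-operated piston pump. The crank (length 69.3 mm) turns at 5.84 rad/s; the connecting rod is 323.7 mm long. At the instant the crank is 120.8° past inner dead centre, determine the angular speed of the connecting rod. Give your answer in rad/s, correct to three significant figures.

0.651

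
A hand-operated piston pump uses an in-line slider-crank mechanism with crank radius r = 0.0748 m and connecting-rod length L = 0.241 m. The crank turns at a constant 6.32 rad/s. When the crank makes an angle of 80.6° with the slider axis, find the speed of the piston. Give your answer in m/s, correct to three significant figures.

0.491

ω = 6.32 rad/s
For an in-line slider-crank, x = r cosθ + √(L² − r² sin²θ), so v = −rω sinθ·[1 + r cosθ/√(L² − r² sin²θ)].
With r = 0.0748 m, L = 0.241 m, θ = 80.6°: √(L² − r² sin²θ) = 0.22942 m.
v = −0.0748·6.32·0.98657·[1 + 0.0748·0.16333/0.22942] = -0.49122 m/s.
|v| = 0.49122 m/s.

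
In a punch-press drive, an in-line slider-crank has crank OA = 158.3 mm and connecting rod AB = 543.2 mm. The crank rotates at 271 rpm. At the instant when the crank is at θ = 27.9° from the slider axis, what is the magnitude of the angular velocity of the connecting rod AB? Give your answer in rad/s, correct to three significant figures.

ω = 28.38 rad/s (converted from 271 rpm).
The rod makes angle φ with the slider axis where L sinφ = r sinθ; differentiating, L cosφ·φ̇ = r ω cosθ.
L cosφ = √(L² − r² sin²θ) = 0.53813 m.
|ω_rod| = r ω |cosθ| / √(L² − r² sin²θ) = 0.1583·28.38·0.88377/0.53813 = 7.3779 rad/s.

7.38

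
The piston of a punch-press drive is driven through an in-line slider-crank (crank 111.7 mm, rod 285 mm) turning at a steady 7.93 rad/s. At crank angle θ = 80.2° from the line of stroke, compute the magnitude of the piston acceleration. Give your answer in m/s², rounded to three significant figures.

1.60

ω = 7.93 rad/s
x(θ) = r cosθ + √(L² − r² sin²θ); with ω constant, a = ω²·d²x/dθ².
d²x/dθ² = −r cosθ − r²(cos2θ)/√u − r⁴ sin²2θ/(4u^{3/2}),  u = L² − r² sin²θ = 0.0691096 m².
Substituting r = 0.1117 m, L = 0.285 m, θ = 80.2°: d²x/dθ² = +0.025458 m.
a = ω²·d²x/dθ² = (7.93)²·(+0.025458) = +1.6009 m/s²;  |a| = 1.6009 m/s².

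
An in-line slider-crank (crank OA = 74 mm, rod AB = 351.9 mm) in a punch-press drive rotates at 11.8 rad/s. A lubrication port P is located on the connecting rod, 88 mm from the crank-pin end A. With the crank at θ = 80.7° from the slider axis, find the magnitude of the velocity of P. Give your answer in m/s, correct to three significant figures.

0.876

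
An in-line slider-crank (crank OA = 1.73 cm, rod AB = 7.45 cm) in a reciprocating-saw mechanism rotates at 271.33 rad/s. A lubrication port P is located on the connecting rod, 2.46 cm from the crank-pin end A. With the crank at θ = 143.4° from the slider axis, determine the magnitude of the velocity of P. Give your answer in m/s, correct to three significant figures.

3.64

ω = 271.3 rad/s.  Crank-pin speed |V_A| = rω = 4.694 m/s, perpendicular to OA.
Rod angle: sinφ = −(r/L) sinθ ⇒ φ = -7.958°; ω_rod = −rω cosθ/√(L²−r²sin²θ) = +51.075 rad/s.
V_P = V_A + ω_rod × AP, with AP = 0.0246 m along the rod.
Components: V_Px = −rω sinθ − a·ω_rod·sinφ = -2.6247 m/s;  V_Py = rω cosθ + a·ω_rod·cosφ = -2.5241 m/s.
|V_P| = √(V_Px² + V_Py²) = 3.6415 m/s.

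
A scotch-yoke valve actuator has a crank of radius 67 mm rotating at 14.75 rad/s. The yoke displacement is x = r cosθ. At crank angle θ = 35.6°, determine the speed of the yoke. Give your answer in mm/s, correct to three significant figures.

575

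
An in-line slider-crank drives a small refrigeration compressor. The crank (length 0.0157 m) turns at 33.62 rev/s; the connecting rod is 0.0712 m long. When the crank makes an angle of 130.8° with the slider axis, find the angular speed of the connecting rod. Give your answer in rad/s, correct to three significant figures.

30.9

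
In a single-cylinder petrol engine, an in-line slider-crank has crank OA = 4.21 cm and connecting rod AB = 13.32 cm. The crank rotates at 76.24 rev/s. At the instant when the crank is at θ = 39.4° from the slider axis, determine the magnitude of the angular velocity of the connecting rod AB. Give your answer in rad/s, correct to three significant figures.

119

ω = 479 rad/s (converted from 76.24 rev/s).
The rod makes angle φ with the slider axis where L sinφ = r sinθ; differentiating, L cosφ·φ̇ = r ω cosθ.
L cosφ = √(L² − r² sin²θ) = 0.13049 m.
|ω_rod| = r ω |cosθ| / √(L² − r² sin²θ) = 0.0421·479·0.77273/0.13049 = 119.42 rad/s.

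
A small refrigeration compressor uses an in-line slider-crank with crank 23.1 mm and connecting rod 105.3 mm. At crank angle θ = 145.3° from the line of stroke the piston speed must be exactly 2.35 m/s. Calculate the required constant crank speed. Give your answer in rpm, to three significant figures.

2090

For an in-line slider-crank, |v_piston| = rω|sinθ|·[1 + r cosθ/√(L² − r² sin²θ)].
With r = 0.0231 m, L = 0.1053 m, θ = 145.3°: the bracketed kinematic factor |dx/dθ| = 0.01076 m.
ω = v/|dx/dθ| = 2.35/0.01076 = 218.4 rad/s.
N = 60ω/(2π) = 2085.6 rpm.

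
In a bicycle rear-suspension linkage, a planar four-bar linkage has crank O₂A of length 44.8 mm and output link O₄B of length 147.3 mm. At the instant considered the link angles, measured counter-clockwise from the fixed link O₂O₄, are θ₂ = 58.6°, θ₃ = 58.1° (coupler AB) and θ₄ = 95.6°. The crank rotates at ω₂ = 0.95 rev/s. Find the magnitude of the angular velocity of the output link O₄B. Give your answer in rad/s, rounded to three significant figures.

ω₂ = 5.969 rad/s (from 0.95 rev/s).
Differentiating the loop-closure r₂e^{iθ₂}+r₃e^{iθ₃}=r₁+r₄e^{iθ₄} gives r₂ω₂e^{iθ₂}+r₃ω₃e^{iθ₃}=r₄ω₄e^{iθ₄}.
Eliminating the other unknown: ω₄ = r₂ω₂ sin(θ₂−θ₃) / [r₄ sin(θ₄−θ₃)].
Numerator sine = +0.00873; denominator sine = +0.60876.
Result = 0.0448·5.969·(+0.00873) / (0.1473·(+0.60876)) = +0.026024 rad/s; magnitude 0.026024 rad/s.

0.0260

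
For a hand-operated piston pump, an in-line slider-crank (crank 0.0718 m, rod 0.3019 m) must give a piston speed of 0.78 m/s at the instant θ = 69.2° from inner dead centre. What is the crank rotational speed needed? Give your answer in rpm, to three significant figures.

For an in-line slider-crank, |v_piston| = rω|sinθ|·[1 + r cosθ/√(L² − r² sin²θ)].
With r = 0.0718 m, L = 0.3019 m, θ = 69.2°: the bracketed kinematic factor |dx/dθ| = 0.072935 m.
ω = v/|dx/dθ| = 0.78/0.072935 = 10.695 rad/s.
N = 60ω/(2π) = 102.13 rpm.

102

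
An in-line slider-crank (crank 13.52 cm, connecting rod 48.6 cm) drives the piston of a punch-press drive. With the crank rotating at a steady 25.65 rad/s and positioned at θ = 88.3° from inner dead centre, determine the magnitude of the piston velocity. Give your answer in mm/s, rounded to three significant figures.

3500

ω = 25.65 rad/s
For an in-line slider-crank, x = r cosθ + √(L² − r² sin²θ), so v = −rω sinθ·[1 + r cosθ/√(L² − r² sin²θ)].
With r = 0.1352 m, L = 0.486 m, θ = 88.3°: √(L² − r² sin²θ) = 0.46683 m.
v = −0.1352·25.65·0.99956·[1 + 0.1352·0.02967/0.46683] = -3.4961 m/s.
|v| = 3.4961 m/s = 3496.1 mm/s.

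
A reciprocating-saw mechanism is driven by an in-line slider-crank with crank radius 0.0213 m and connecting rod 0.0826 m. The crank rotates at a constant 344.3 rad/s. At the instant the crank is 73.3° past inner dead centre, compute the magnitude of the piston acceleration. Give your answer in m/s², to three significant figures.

ω = 344.3 rad/s
x(θ) = r cosθ + √(L² − r² sin²θ); with ω constant, a = ω²·d²x/dθ².
d²x/dθ² = −r cosθ − r²(cos2θ)/√u − r⁴ sin²2θ/(4u^{3/2}),  u = L² − r² sin²θ = 0.00640653 m².
Substituting r = 0.0213 m, L = 0.0826 m, θ = 73.3°: d²x/dθ² = -0.0014191 m.
a = ω²·d²x/dθ² = (344.3)²·(-0.0014191) = -168.22 m/s²;  |a| = 168.22 m/s².

168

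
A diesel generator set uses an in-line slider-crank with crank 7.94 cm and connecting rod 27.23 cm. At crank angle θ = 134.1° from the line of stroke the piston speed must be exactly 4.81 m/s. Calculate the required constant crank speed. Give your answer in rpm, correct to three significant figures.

For an in-line slider-crank, |v_piston| = rω|sinθ|·[1 + r cosθ/√(L² − r² sin²θ)].
With r = 0.0794 m, L = 0.2723 m, θ = 134.1°: the bracketed kinematic factor |dx/dθ| = 0.045186 m.
ω = v/|dx/dθ| = 4.81/0.045186 = 106.45 rad/s.
N = 60ω/(2π) = 1016.5 rpm.

1020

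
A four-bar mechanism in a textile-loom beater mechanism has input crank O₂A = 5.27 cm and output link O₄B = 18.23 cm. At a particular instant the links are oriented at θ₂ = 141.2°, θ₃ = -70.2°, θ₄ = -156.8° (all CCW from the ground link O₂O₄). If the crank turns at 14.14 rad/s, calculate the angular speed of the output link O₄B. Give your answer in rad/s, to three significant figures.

2.13

ω₂ = 14.14 rad/s
Differentiating the loop-closure r₂e^{iθ₂}+r₃e^{iθ₃}=r₁+r₄e^{iθ₄} gives r₂ω₂e^{iθ₂}+r₃ω₃e^{iθ₃}=r₄ω₄e^{iθ₄}.
Eliminating the other unknown: ω₄ = r₂ω₂ sin(θ₂−θ₃) / [r₄ sin(θ₄−θ₃)].
Numerator sine = -0.52101; denominator sine = -0.99824.
Result = 0.0527·14.14·(-0.52101) / (0.1823·(-0.99824)) = +2.1335 rad/s; magnitude 2.1335 rad/s.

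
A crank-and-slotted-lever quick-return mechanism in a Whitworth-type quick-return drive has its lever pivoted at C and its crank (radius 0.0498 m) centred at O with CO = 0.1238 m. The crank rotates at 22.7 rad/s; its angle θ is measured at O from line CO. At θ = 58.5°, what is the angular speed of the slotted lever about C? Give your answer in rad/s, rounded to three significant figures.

ω = 22.7 rad/s
Crank pin A relative to C: A = (d + r cosθ, r sinθ); lever angle φ = atan2(r sinθ, d + r cosθ).
Differentiating tanφ: φ̇ = rω(d cosθ + r)/(d² + r² + 2dr cosθ).
d² + r² + 2dr cosθ = |CA|² = 0.0242491 m²;  d cosθ + r = +0.11449 m.
|ω_lever| = |0.0498·22.7·+0.11449| / 0.0242491 = 5.3371 rad/s.

5.34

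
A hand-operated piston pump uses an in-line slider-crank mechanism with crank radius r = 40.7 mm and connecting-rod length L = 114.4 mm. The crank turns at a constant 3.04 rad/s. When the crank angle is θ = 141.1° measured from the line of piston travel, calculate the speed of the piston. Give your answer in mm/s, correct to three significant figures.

55.6

ω = 3.04 rad/s
For an in-line slider-crank, x = r cosθ + √(L² − r² sin²θ), so v = −rω sinθ·[1 + r cosθ/√(L² − r² sin²θ)].
With r = 0.0407 m, L = 0.1144 m, θ = 141.1°: √(L² − r² sin²θ) = 0.11151 m.
v = −0.0407·3.04·0.62796·[1 + 0.0407·-0.77824/0.11151] = -0.055627 m/s.
|v| = 0.055627 m/s = 55.627 mm/s.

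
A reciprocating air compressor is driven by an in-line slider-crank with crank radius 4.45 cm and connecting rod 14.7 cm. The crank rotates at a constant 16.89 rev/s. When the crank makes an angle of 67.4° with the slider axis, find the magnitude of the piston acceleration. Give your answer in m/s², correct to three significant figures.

83.2

ω = 2π·16.9 = 106.1 rad/s
x(θ) = r cosθ + √(L² − r² sin²θ); with ω constant, a = ω²·d²x/dθ².
d²x/dθ² = −r cosθ − r²(cos2θ)/√u − r⁴ sin²2θ/(4u^{3/2}),  u = L² − r² sin²θ = 0.0199212 m².
Substituting r = 0.0445 m, L = 0.147 m, θ = 67.4°: d²x/dθ² = -0.0073906 m.
a = ω²·d²x/dθ² = (106.1)²·(-0.0073906) = -83.233 m/s²;  |a| = 83.233 m/s².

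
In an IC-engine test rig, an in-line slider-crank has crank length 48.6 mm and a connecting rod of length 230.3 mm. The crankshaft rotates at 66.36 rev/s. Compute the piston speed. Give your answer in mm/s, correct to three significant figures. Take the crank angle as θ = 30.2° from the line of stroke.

ω = 2π·66.4 = 417 rad/s
For an in-line slider-crank, x = r cosθ + √(L² − r² sin²θ), so v = −rω sinθ·[1 + r cosθ/√(L² − r² sin²θ)].
With r = 0.0486 m, L = 0.2303 m, θ = 30.2°: √(L² − r² sin²θ) = 0.229 m.
v = −0.0486·417·0.50302·[1 + 0.0486·0.86427/0.229] = -12.063 m/s.
|v| = 12.063 m/s = 12063 mm/s.

12100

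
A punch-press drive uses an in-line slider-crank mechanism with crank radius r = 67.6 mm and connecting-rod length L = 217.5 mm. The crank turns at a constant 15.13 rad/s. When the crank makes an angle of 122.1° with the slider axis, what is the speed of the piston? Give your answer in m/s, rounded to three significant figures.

0.718

ω = 15.13 rad/s
For an in-line slider-crank, x = r cosθ + √(L² − r² sin²θ), so v = −rω sinθ·[1 + r cosθ/√(L² − r² sin²θ)].
With r = 0.0676 m, L = 0.2175 m, θ = 122.1°: √(L² − r² sin²θ) = 0.20983 m.
v = −0.0676·15.13·0.84712·[1 + 0.0676·-0.53140/0.20983] = -0.71809 m/s.
|v| = 0.71809 m/s.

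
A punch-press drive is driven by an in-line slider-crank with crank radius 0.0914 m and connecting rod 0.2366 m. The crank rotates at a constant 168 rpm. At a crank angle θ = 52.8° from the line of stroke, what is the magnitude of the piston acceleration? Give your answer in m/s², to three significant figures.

14.5

ω = 2π·168/60 = 17.59 rad/s
x(θ) = r cosθ + √(L² − r² sin²θ); with ω constant, a = ω²·d²x/dθ².
d²x/dθ² = −r cosθ − r²(cos2θ)/√u − r⁴ sin²2θ/(4u^{3/2}),  u = L² − r² sin²θ = 0.0506793 m².
Substituting r = 0.0914 m, L = 0.2366 m, θ = 52.8°: d²x/dθ² = -0.0467 m.
a = ω²·d²x/dθ² = (17.59)²·(-0.0467) = -14.454 m/s²;  |a| = 14.454 m/s².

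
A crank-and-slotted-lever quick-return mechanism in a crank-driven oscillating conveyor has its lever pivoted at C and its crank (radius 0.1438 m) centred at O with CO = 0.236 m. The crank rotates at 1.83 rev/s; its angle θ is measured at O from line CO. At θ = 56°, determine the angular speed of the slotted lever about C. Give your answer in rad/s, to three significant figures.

3.99

ω = 11.5 rad/s (from 1.83 rev/s).
Crank pin A relative to C: A = (d + r cosθ, r sinθ); lever angle φ = atan2(r sinθ, d + r cosθ).
Differentiating tanφ: φ̇ = rω(d cosθ + r)/(d² + r² + 2dr cosθ).
d² + r² + 2dr cosθ = |CA|² = 0.114329 m²;  d cosθ + r = +0.27577 m.
|ω_lever| = |0.1438·11.5·+0.27577| / 0.114329 = 3.9882 rad/s.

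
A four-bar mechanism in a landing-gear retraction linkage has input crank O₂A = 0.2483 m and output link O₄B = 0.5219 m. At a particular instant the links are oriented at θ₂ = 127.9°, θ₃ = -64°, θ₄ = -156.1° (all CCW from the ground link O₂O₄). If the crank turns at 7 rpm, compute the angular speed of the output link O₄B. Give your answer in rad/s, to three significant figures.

ω₂ = 0.733 rad/s (from 7 rpm).
Differentiating the loop-closure r₂e^{iθ₂}+r₃e^{iθ₃}=r₁+r₄e^{iθ₄} gives r₂ω₂e^{iθ₂}+r₃ω₃e^{iθ₃}=r₄ω₄e^{iθ₄}.
Eliminating the other unknown: ω₄ = r₂ω₂ sin(θ₂−θ₃) / [r₄ sin(θ₄−θ₃)].
Numerator sine = -0.20620; denominator sine = -0.99933.
Result = 0.2483·0.733·(-0.20620) / (0.5219·(-0.99933)) = +0.071962 rad/s; magnitude 0.071962 rad/s.

0.0720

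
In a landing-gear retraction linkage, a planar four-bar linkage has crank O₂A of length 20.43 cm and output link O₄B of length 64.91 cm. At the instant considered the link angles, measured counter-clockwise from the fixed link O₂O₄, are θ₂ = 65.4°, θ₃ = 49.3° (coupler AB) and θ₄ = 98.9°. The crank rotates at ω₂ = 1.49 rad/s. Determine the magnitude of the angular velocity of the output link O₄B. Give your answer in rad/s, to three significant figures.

0.171

ω₂ = 1.49 rad/s
Differentiating the loop-closure r₂e^{iθ₂}+r₃e^{iθ₃}=r₁+r₄e^{iθ₄} gives r₂ω₂e^{iθ₂}+r₃ω₃e^{iθ₃}=r₄ω₄e^{iθ₄}.
Eliminating the other unknown: ω₄ = r₂ω₂ sin(θ₂−θ₃) / [r₄ sin(θ₄−θ₃)].
Numerator sine = +0.27731; denominator sine = +0.76154.
Result = 0.2043·1.49·(+0.27731) / (0.6491·(+0.76154)) = +0.17077 rad/s; magnitude 0.17077 rad/s.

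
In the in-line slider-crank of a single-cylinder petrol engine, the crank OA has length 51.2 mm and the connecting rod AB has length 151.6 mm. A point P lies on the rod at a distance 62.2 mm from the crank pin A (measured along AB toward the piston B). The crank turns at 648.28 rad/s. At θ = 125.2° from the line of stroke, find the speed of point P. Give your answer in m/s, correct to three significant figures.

27.3

ω = 648.3 rad/s.  Crank-pin speed |V_A| = rω = 33.192 m/s, perpendicular to OA.
Rod angle: sinφ = −(r/L) sinθ ⇒ φ = -16.020°; ω_rod = −rω cosθ/√(L²−r²sin²θ) = +131.31 rad/s.
V_P = V_A + ω_rod × AP, with AP = 0.0622 m along the rod.
Components: V_Px = −rω sinθ − a·ω_rod·sinφ = -24.869 m/s;  V_Py = rω cosθ + a·ω_rod·cosφ = -11.283 m/s.
|V_P| = √(V_Px² + V_Py²) = 27.308 m/s.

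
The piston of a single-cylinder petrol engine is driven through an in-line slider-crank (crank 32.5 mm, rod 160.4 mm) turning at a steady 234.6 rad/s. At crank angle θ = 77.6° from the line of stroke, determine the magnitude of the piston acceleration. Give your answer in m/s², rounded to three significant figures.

49.2

ω = 234.6 rad/s
x(θ) = r cosθ + √(L² − r² sin²θ); with ω constant, a = ω²·d²x/dθ².
d²x/dθ² = −r cosθ − r²(cos2θ)/√u − r⁴ sin²2θ/(4u^{3/2}),  u = L² − r² sin²θ = 0.0247206 m².
Substituting r = 0.0325 m, L = 0.1604 m, θ = 77.6°: d²x/dθ² = -0.00089312 m.
a = ω²·d²x/dθ² = (234.6)²·(-0.00089312) = -49.155 m/s²;  |a| = 49.155 m/s².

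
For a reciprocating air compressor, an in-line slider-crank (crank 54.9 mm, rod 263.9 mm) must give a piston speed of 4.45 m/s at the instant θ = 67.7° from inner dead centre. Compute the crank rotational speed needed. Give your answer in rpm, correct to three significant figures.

774

For an in-line slider-crank, |v_piston| = rω|sinθ|·[1 + r cosθ/√(L² − r² sin²θ)].
With r = 0.0549 m, L = 0.2639 m, θ = 67.7°: the bracketed kinematic factor |dx/dθ| = 0.05488 m.
ω = v/|dx/dθ| = 4.45/0.05488 = 81.086 rad/s.
N = 60ω/(2π) = 774.31 rpm.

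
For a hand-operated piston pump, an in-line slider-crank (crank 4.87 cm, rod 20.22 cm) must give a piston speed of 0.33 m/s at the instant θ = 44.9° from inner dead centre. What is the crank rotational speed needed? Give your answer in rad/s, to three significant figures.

For an in-line slider-crank, |v_piston| = rω|sinθ|·[1 + r cosθ/√(L² − r² sin²θ)].
With r = 0.0487 m, L = 0.2022 m, θ = 44.9°: the bracketed kinematic factor |dx/dθ| = 0.040327 m.
ω = v/|dx/dθ| = 0.33/0.040327 = 8.1831 rad/s.

8.18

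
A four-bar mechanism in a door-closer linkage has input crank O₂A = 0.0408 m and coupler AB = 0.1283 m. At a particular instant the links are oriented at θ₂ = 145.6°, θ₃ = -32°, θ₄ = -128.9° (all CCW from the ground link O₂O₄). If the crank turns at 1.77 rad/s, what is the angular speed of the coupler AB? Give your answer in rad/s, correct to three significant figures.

ω₂ = 1.77 rad/s
Differentiating the loop-closure r₂e^{iθ₂}+r₃e^{iθ₃}=r₁+r₄e^{iθ₄} gives r₂ω₂e^{iθ₂}+r₃ω₃e^{iθ₃}=r₄ω₄e^{iθ₄}.
Eliminating the other unknown: ω₃ = r₂ω₂ sin(θ₄−θ₂) / [r₃ sin(θ₃−θ₄)].
Numerator sine = +0.99692; denominator sine = +0.99276.
Result = 0.0408·1.77·(+0.99692) / (0.1283·(+0.99276)) = +0.56523 rad/s; magnitude 0.56523 rad/s.

0.565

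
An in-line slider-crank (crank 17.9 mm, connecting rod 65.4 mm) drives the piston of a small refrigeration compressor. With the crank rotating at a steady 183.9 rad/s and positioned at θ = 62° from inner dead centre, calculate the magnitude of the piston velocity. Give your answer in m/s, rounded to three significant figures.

3.29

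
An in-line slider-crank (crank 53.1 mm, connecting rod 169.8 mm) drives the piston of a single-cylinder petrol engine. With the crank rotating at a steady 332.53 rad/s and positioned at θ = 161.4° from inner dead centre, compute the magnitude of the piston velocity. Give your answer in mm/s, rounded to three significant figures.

3950

ω = 332.5 rad/s
For an in-line slider-crank, x = r cosθ + √(L² − r² sin²θ), so v = −rω sinθ·[1 + r cosθ/√(L² − r² sin²θ)].
With r = 0.0531 m, L = 0.1698 m, θ = 161.4°: √(L² − r² sin²θ) = 0.16895 m.
v = −0.0531·332.5·0.31896·[1 + 0.0531·-0.94777/0.16895] = -3.9544 m/s.
|v| = 3.9544 m/s = 3954.4 mm/s.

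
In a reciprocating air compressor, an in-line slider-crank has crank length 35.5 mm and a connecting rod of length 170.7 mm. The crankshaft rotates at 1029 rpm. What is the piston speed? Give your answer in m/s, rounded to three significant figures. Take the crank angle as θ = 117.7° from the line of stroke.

3.05

ω = 2π·1029/60 = 107.8 rad/s
For an in-line slider-crank, x = r cosθ + √(L² − r² sin²θ), so v = −rω sinθ·[1 + r cosθ/√(L² − r² sin²θ)].
With r = 0.0355 m, L = 0.1707 m, θ = 117.7°: √(L² − r² sin²θ) = 0.16778 m.
v = −0.0355·107.8·0.88539·[1 + 0.0355·-0.46484/0.16778] = -3.0538 m/s.
|v| = 3.0538 m/s.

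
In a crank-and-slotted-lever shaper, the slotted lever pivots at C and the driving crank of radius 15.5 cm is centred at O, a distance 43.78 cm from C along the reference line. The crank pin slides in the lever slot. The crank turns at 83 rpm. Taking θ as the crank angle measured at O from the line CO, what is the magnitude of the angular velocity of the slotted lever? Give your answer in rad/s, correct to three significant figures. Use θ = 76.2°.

1.41

ω = 8.692 rad/s (from 83 rpm).
Crank pin A relative to C: A = (d + r cosθ, r sinθ); lever angle φ = atan2(r sinθ, d + r cosθ).
Differentiating tanφ: φ̇ = rω(d cosθ + r)/(d² + r² + 2dr cosθ).
d² + r² + 2dr cosθ = |CA|² = 0.248067 m²;  d cosθ + r = +0.25943 m.
|ω_lever| = |0.155·8.692·+0.25943| / 0.248067 = 1.4089 rad/s.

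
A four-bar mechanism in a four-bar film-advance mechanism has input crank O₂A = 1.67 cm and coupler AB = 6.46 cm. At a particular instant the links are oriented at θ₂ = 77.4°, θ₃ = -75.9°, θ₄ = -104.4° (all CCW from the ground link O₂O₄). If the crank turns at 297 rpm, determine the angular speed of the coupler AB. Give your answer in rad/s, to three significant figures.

ω₂ = 31.1 rad/s (from 297 rpm).
Differentiating the loop-closure r₂e^{iθ₂}+r₃e^{iθ₃}=r₁+r₄e^{iθ₄} gives r₂ω₂e^{iθ₂}+r₃ω₃e^{iθ₃}=r₄ω₄e^{iθ₄}.
Eliminating the other unknown: ω₃ = r₂ω₂ sin(θ₄−θ₂) / [r₃ sin(θ₃−θ₄)].
Numerator sine = +0.03141; denominator sine = +0.47716.
Result = 0.0167·31.1·(+0.03141) / (0.0646·(+0.47716)) = +0.52928 rad/s; magnitude 0.52928 rad/s.

0.529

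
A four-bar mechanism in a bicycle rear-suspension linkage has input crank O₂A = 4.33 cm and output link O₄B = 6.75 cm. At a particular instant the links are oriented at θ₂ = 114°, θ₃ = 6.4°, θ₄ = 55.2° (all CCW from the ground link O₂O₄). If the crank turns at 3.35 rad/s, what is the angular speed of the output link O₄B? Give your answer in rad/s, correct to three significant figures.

2.72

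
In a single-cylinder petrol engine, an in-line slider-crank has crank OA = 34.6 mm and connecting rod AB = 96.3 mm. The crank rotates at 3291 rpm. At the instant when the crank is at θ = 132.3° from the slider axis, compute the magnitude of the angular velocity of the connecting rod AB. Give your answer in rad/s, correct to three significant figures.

86.4

ω = 344.6 rad/s (converted from 3291 rpm).
The rod makes angle φ with the slider axis where L sinφ = r sinθ; differentiating, L cosφ·φ̇ = r ω cosθ.
L cosφ = √(L² − r² sin²θ) = 0.092837 m.
|ω_rod| = r ω |cosθ| / √(L² − r² sin²θ) = 0.0346·344.6·0.67301/0.092837 = 86.444 rad/s.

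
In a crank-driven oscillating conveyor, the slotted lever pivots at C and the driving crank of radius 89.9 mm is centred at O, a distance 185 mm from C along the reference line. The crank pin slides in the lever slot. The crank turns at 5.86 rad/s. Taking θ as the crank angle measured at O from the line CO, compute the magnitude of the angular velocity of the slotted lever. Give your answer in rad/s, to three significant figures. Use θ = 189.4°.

5.14

ω = 5.86 rad/s
Crank pin A relative to C: A = (d + r cosθ, r sinθ); lever angle φ = atan2(r sinθ, d + r cosθ).
Differentiating tanφ: φ̇ = rω(d cosθ + r)/(d² + r² + 2dr cosθ).
d² + r² + 2dr cosθ = |CA|² = 0.00949066 m²;  d cosθ + r = -0.092616 m.
|ω_lever| = |0.0899·5.86·-0.092616| / 0.00949066 = 5.141 rad/s.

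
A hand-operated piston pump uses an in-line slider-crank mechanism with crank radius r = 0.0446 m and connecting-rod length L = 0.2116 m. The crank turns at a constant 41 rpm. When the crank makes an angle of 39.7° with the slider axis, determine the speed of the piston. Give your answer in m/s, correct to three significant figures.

ω = 2π·41/60 = 4.294 rad/s
For an in-line slider-crank, x = r cosθ + √(L² − r² sin²θ), so v = −rω sinθ·[1 + r cosθ/√(L² − r² sin²θ)].
With r = 0.0446 m, L = 0.2116 m, θ = 39.7°: √(L² − r² sin²θ) = 0.20967 m.
v = −0.0446·4.294·0.63877·[1 + 0.0446·0.76940/0.20967] = -0.14234 m/s.
|v| = 0.14234 m/s.

0.142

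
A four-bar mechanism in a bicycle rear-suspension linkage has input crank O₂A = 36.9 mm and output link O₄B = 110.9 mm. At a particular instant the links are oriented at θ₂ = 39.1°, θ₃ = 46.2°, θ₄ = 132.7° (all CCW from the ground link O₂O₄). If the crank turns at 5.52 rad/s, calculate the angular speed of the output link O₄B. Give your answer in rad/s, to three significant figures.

ω₂ = 5.52 rad/s
Differentiating the loop-closure r₂e^{iθ₂}+r₃e^{iθ₃}=r₁+r₄e^{iθ₄} gives r₂ω₂e^{iθ₂}+r₃ω₃e^{iθ₃}=r₄ω₄e^{iθ₄}.
Eliminating the other unknown: ω₄ = r₂ω₂ sin(θ₂−θ₃) / [r₄ sin(θ₄−θ₃)].
Numerator sine = -0.12360; denominator sine = +0.99813.
Result = 0.0369·5.52·(-0.12360) / (0.1109·(+0.99813)) = -0.22744 rad/s; magnitude 0.22744 rad/s.

0.227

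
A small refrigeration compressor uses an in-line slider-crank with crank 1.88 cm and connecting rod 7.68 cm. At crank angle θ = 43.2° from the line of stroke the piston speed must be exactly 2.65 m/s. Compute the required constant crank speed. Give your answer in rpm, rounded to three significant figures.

For an in-line slider-crank, |v_piston| = rω|sinθ|·[1 + r cosθ/√(L² − r² sin²θ)].
With r = 0.0188 m, L = 0.0768 m, θ = 43.2°: the bracketed kinematic factor |dx/dθ| = 0.015199 m.
ω = v/|dx/dθ| = 2.65/0.015199 = 174.35 rad/s.
N = 60ω/(2π) = 1665 rpm.

1660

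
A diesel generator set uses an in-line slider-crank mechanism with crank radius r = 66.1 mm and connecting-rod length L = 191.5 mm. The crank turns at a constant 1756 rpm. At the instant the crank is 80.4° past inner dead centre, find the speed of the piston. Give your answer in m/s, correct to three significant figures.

12.7

ω = 2π·1756/60 = 183.9 rad/s
For an in-line slider-crank, x = r cosθ + √(L² − r² sin²θ), so v = −rω sinθ·[1 + r cosθ/√(L² − r² sin²θ)].
With r = 0.0661 m, L = 0.1915 m, θ = 80.4°: √(L² − r² sin²θ) = 0.18007 m.
v = −0.0661·183.9·0.98600·[1 + 0.0661·0.16677/0.18007] = -12.718 m/s.
|v| = 12.718 m/s.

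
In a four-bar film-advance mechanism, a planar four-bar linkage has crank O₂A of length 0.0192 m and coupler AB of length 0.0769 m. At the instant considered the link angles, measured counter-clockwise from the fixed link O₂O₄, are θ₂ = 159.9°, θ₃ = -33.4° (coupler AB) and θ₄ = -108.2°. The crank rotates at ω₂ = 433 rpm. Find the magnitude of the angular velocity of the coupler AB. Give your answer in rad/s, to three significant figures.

ω₂ = 45.34 rad/s (from 433 rpm).
Differentiating the loop-closure r₂e^{iθ₂}+r₃e^{iθ₃}=r₁+r₄e^{iθ₄} gives r₂ω₂e^{iθ₂}+r₃ω₃e^{iθ₃}=r₄ω₄e^{iθ₄}.
Eliminating the other unknown: ω₃ = r₂ω₂ sin(θ₄−θ₂) / [r₃ sin(θ₃−θ₄)].
Numerator sine = +0.99945; denominator sine = +0.96502.
Result = 0.0192·45.34·(+0.99945) / (0.0769·(+0.96502)) = +11.725 rad/s; magnitude 11.725 rad/s.

11.7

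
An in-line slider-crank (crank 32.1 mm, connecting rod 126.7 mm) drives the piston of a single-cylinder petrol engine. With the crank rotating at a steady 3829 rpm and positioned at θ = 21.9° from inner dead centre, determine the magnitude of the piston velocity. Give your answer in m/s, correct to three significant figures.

5.93

ω = 2π·3829/60 = 401 rad/s
For an in-line slider-crank, x = r cosθ + √(L² − r² sin²θ), so v = −rω sinθ·[1 + r cosθ/√(L² − r² sin²θ)].
With r = 0.0321 m, L = 0.1267 m, θ = 21.9°: √(L² − r² sin²θ) = 0.12613 m.
v = −0.0321·401·0.37299·[1 + 0.0321·0.92784/0.12613] = -5.9344 m/s.
|v| = 5.9344 m/s.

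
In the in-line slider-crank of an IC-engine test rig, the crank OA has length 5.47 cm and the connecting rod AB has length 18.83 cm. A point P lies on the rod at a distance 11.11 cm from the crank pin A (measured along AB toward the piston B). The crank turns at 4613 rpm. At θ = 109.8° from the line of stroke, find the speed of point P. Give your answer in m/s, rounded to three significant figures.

ω = 483.1 rad/s.  Crank-pin speed |V_A| = rω = 26.424 m/s, perpendicular to OA.
Rod angle: sinφ = −(r/L) sinθ ⇒ φ = -15.862°; ω_rod = −rω cosθ/√(L²−r²sin²θ) = +49.417 rad/s.
V_P = V_A + ω_rod × AP, with AP = 0.1111 m along the rod.
Components: V_Px = −rω sinθ − a·ω_rod·sinφ = -23.361 m/s;  V_Py = rω cosθ + a·ω_rod·cosφ = -3.6697 m/s.
|V_P| = √(V_Px² + V_Py²) = 23.648 m/s.

23.6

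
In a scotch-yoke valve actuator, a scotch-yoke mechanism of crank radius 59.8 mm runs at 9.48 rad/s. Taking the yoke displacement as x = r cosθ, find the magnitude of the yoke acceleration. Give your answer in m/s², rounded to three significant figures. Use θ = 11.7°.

5.26

ω = 9.48 rad/s
x = r cosθ ⇒ ẍ = −rω² cosθ (ω constant).
|a| = rω²|cosθ| = 0.0598·(9.48)²·|cos 11.7°| = 5.2626 m/s².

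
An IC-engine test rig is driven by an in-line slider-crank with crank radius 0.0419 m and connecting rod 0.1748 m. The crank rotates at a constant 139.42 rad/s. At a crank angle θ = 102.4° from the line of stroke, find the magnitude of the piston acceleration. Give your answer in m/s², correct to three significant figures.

ω = 139.4 rad/s
x(θ) = r cosθ + √(L² − r² sin²θ); with ω constant, a = ω²·d²x/dθ².
d²x/dθ² = −r cosθ − r²(cos2θ)/√u − r⁴ sin²2θ/(4u^{3/2}),  u = L² − r² sin²θ = 0.0288804 m².
Substituting r = 0.0419 m, L = 0.1748 m, θ = 102.4°: d²x/dθ² = +0.018348 m.
a = ω²·d²x/dθ² = (139.4)²·(+0.018348) = +356.64 m/s²;  |a| = 356.64 m/s².

357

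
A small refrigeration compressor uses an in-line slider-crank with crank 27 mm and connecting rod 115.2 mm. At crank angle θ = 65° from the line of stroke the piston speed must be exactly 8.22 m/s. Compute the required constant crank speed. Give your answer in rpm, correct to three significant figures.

For an in-line slider-crank, |v_piston| = rω|sinθ|·[1 + r cosθ/√(L² − r² sin²θ)].
With r = 0.027 m, L = 0.1152 m, θ = 65°: the bracketed kinematic factor |dx/dθ| = 0.026951 m.
ω = v/|dx/dθ| = 8.22/0.026951 = 305 rad/s.
N = 60ω/(2π) = 2912.5 rpm.

2910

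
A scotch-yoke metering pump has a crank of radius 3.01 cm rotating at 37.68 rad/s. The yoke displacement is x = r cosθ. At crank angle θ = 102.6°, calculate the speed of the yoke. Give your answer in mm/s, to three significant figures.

ω = 37.68 rad/s
x = r cosθ ⇒ ẋ = −rω sinθ.
|v| = rω|sinθ| = 0.0301·37.68·|sin 102.6°| = 1.1069 m/s = 1106.9 mm/s.

1110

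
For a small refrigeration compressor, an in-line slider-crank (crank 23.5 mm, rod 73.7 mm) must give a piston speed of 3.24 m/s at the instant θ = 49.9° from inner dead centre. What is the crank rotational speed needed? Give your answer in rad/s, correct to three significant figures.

149

For an in-line slider-crank, |v_piston| = rω|sinθ|·[1 + r cosθ/√(L² − r² sin²θ)].
With r = 0.0235 m, L = 0.0737 m, θ = 49.9°: the bracketed kinematic factor |dx/dθ| = 0.021783 m.
ω = v/|dx/dθ| = 3.24/0.021783 = 148.74 rad/s.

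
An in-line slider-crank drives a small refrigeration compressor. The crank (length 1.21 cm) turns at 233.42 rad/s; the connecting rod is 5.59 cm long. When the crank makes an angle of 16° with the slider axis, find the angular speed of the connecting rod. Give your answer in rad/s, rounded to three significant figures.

48.7

ω = 233.4 rad/s
The rod makes angle φ with the slider axis where L sinφ = r sinθ; differentiating, L cosφ·φ̇ = r ω cosθ.
L cosφ = √(L² − r² sin²θ) = 0.0558 m.
|ω_rod| = r ω |cosθ| / √(L² − r² sin²θ) = 0.0121·233.4·0.96126/0.0558 = 48.655 rad/s.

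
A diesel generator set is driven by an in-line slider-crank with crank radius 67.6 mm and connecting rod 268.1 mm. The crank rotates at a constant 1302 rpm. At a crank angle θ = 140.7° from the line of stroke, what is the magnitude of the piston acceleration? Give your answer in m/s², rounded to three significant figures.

ω = 2π·1302/60 = 136.3 rad/s
x(θ) = r cosθ + √(L² − r² sin²θ); with ω constant, a = ω²·d²x/dθ².
d²x/dθ² = −r cosθ − r²(cos2θ)/√u − r⁴ sin²2θ/(4u^{3/2}),  u = L² − r² sin²θ = 0.0700444 m².
Substituting r = 0.0676 m, L = 0.2681 m, θ = 140.7°: d²x/dθ² = +0.048628 m.
a = ω²·d²x/dθ² = (136.3)²·(+0.048628) = +904 m/s²;  |a| = 904 m/s².

904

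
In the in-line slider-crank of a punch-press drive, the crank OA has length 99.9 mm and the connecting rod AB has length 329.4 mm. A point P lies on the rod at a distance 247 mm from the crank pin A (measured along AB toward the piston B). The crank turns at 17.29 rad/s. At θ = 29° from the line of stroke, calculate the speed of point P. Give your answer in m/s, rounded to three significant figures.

1.07

ω = 17.29 rad/s.  Crank-pin speed |V_A| = rω = 1.7273 m/s, perpendicular to OA.
Rod angle: sinφ = −(r/L) sinθ ⇒ φ = -8.455°; ω_rod = −rω cosθ/√(L²−r²sin²θ) = -4.6366 rad/s.
V_P = V_A + ω_rod × AP, with AP = 0.247 m along the rod.
Components: V_Px = −rω sinθ − a·ω_rod·sinφ = -1.0058 m/s;  V_Py = rω cosθ + a·ω_rod·cosφ = +0.37791 m/s.
|V_P| = √(V_Px² + V_Py²) = 1.0744 m/s.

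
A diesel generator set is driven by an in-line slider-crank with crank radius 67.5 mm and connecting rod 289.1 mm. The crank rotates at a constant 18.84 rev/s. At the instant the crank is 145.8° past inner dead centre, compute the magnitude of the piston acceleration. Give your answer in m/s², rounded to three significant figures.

698

ω = 2π·18.8 = 118.4 rad/s
x(θ) = r cosθ + √(L² − r² sin²θ); with ω constant, a = ω²·d²x/dθ².
d²x/dθ² = −r cosθ − r²(cos2θ)/√u − r⁴ sin²2θ/(4u^{3/2}),  u = L² − r² sin²θ = 0.0821393 m².
Substituting r = 0.0675 m, L = 0.2891 m, θ = 145.8°: d²x/dθ² = +0.049785 m.
a = ω²·d²x/dθ² = (118.4)²·(+0.049785) = +697.62 m/s²;  |a| = 697.62 m/s².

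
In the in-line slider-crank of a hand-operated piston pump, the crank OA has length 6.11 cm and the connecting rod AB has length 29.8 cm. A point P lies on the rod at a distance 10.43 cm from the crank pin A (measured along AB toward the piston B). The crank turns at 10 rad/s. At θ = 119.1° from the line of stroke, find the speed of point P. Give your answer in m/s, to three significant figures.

ω = 10 rad/s.  Crank-pin speed |V_A| = rω = 0.611 m/s, perpendicular to OA.
Rod angle: sinφ = −(r/L) sinθ ⇒ φ = -10.320°; ω_rod = −rω cosθ/√(L²−r²sin²θ) = +1.0135 rad/s.
V_P = V_A + ω_rod × AP, with AP = 0.1043 m along the rod.
Components: V_Px = −rω sinθ − a·ω_rod·sinφ = -0.51494 m/s;  V_Py = rω cosθ + a·ω_rod·cosφ = -0.19315 m/s.
|V_P| = √(V_Px² + V_Py²) = 0.54997 m/s.

0.550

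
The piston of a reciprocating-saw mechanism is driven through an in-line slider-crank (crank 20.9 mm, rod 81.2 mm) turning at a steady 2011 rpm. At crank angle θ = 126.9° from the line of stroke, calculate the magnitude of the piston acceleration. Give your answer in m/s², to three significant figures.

ω = 2π·2011/60 = 210.6 rad/s
x(θ) = r cosθ + √(L² − r² sin²θ); with ω constant, a = ω²·d²x/dθ².
d²x/dθ² = −r cosθ − r²(cos2θ)/√u − r⁴ sin²2θ/(4u^{3/2}),  u = L² − r² sin²θ = 0.0063141 m².
Substituting r = 0.0209 m, L = 0.0812 m, θ = 126.9°: d²x/dθ² = +0.013995 m.
a = ω²·d²x/dθ² = (210.6)²·(+0.013995) = +620.65 m/s²;  |a| = 620.65 m/s².

621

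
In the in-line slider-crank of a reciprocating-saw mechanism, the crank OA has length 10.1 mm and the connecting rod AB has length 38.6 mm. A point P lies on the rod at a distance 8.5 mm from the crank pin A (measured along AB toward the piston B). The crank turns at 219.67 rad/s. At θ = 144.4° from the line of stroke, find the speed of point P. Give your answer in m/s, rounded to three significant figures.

1.87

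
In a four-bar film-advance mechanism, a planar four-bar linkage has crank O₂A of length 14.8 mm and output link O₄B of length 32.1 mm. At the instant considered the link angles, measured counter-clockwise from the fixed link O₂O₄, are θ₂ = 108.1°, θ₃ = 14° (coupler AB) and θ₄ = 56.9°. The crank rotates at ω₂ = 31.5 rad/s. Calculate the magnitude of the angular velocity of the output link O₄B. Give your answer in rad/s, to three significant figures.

ω₂ = 31.5 rad/s
Differentiating the loop-closure r₂e^{iθ₂}+r₃e^{iθ₃}=r₁+r₄e^{iθ₄} gives r₂ω₂e^{iθ₂}+r₃ω₃e^{iθ₃}=r₄ω₄e^{iθ₄}.
Eliminating the other unknown: ω₄ = r₂ω₂ sin(θ₂−θ₃) / [r₄ sin(θ₄−θ₃)].
Numerator sine = +0.99744; denominator sine = +0.68072.
Result = 0.0148·31.5·(+0.99744) / (0.0321·(+0.68072)) = +21.281 rad/s; magnitude 21.281 rad/s.

21.3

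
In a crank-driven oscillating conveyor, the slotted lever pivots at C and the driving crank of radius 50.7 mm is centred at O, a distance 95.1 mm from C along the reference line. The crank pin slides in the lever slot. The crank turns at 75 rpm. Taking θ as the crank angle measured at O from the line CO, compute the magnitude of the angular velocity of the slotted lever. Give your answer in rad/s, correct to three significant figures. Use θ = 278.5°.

1.98

ω = 7.854 rad/s (from 75 rpm).
Crank pin A relative to C: A = (d + r cosθ, r sinθ); lever angle φ = atan2(r sinθ, d + r cosθ).
Differentiating tanφ: φ̇ = rω(d cosθ + r)/(d² + r² + 2dr cosθ).
d² + r² + 2dr cosθ = |CA|² = 0.0130398 m²;  d cosθ + r = +0.064757 m.
|ω_lever| = |0.0507·7.854·+0.064757| / 0.0130398 = 1.9775 rad/s.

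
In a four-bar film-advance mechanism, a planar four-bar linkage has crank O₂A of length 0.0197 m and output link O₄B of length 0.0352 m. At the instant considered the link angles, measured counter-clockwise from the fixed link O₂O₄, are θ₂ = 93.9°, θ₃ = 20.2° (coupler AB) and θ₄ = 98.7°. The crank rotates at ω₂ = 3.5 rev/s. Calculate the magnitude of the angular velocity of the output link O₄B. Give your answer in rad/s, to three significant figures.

ω₂ = 21.99 rad/s (from 3.5 rev/s).
Differentiating the loop-closure r₂e^{iθ₂}+r₃e^{iθ₃}=r₁+r₄e^{iθ₄} gives r₂ω₂e^{iθ₂}+r₃ω₃e^{iθ₃}=r₄ω₄e^{iθ₄}.
Eliminating the other unknown: ω₄ = r₂ω₂ sin(θ₂−θ₃) / [r₄ sin(θ₄−θ₃)].
Numerator sine = +0.95981; denominator sine = +0.97992.
Result = 0.0197·21.99·(+0.95981) / (0.0352·(+0.97992)) = +12.055 rad/s; magnitude 12.055 rad/s.

12.1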